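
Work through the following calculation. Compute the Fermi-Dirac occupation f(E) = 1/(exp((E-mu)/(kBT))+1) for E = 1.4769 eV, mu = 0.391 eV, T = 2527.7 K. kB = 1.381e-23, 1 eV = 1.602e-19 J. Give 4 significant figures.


Step 1: (E - mu) = 1.4769 - 0.391 = 1.086 eV
Step 2: Convert: (E-mu)*eV = 1.74e-19 J
Step 3: x = (E-mu)*eV/(kB*T) = 4.983
Step 4: f = 1/(exp(4.983)+1) = 0.006804

0.006804


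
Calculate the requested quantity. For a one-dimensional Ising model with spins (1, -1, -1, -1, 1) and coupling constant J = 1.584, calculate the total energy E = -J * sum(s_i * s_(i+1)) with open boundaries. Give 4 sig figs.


Step 1: Nearest-neighbor products: -1, 1, 1, -1
Step 2: Sum of products = 0
Step 3: E = -1.584 * 0 = 0

0


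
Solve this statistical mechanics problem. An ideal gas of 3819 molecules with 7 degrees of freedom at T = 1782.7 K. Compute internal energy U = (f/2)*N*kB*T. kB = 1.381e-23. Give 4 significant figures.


Step 1: f/2 = 7/2 = 3.5
Step 2: N*kB*T = 3819*1.381e-23*1782.7 = 9.402e-17
Step 3: U = 3.5 * 9.402e-17 = 3.291e-16 J

3.291e-16


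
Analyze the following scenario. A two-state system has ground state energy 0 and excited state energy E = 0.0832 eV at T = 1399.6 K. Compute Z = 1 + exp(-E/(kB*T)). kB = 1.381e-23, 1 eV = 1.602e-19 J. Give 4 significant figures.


Step 1: Compute beta*E = E*eV/(kB*T) = 0.0832*1.602e-19/(1.381e-23*1399.6) = 0.6896
Step 2: exp(-beta*E) = exp(-0.6896) = 0.5018
Step 3: Z = 1 + 0.5018 = 1.502

1.502


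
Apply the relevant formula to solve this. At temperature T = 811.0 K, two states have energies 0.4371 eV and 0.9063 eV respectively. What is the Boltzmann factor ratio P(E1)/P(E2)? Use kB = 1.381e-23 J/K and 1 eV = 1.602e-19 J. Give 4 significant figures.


Step 1: Compute energy difference dE = E1 - E2 = 0.4371 - 0.9063 = -0.4692 eV
Step 2: Convert to Joules: dE_J = -0.4692 * 1.602e-19 = -7.517e-20 J
Step 3: Compute exponent = -dE_J / (kB * T) = -(-7.517e-20) / (1.381e-23 * 811.0) = 6.711
Step 4: P(E1)/P(E2) = exp(6.711) = 821.6

821.6


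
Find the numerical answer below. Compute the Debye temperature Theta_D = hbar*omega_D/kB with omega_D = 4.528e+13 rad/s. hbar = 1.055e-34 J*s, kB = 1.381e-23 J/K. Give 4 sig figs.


Step 1: hbar*omega_D = 1.055e-34 * 4.528e+13 = 4.777e-21 J
Step 2: Theta_D = 4.777e-21 / 1.381e-23
Step 3: Theta_D = 345.9 K

345.9


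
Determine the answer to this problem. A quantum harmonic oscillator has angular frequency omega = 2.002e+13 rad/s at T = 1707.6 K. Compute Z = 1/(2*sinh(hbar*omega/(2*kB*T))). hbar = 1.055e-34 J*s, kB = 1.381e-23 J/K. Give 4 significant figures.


Step 1: Compute x = hbar*omega/(kB*T) = 1.055e-34*2.002e+13/(1.381e-23*1707.6) = 0.08956
Step 2: x/2 = 0.04478
Step 3: sinh(x/2) = 0.0448
Step 4: Z = 1/(2*0.0448) = 11.16

11.16


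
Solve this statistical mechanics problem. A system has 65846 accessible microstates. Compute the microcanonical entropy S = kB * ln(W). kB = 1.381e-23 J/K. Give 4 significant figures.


Step 1: ln(W) = ln(65846) = 11.1
Step 2: S = kB * ln(W) = 1.381e-23 * 11.1
Step 3: S = 1.532e-22 J/K

1.532e-22


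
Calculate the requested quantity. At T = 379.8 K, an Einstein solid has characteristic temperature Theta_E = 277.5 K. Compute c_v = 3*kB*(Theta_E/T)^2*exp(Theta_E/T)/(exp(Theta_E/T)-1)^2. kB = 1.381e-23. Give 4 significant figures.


Step 1: x = Theta_E/T = 277.5/379.8 = 0.7306
Step 2: x^2 = 0.5338
Step 3: exp(x) = 2.076
Step 4: c_v = 3*1.381e-23*0.5338*2.076/(2.076-1)^2 = 3.964e-23

3.964e-23


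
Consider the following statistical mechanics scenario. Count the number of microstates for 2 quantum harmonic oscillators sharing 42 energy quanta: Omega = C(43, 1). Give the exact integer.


Step 1: Use binomial coefficient C(43, 1)
Step 2: Numerator = 43! / 42!
Step 3: Denominator = 1!
Step 4: Omega = 43

43


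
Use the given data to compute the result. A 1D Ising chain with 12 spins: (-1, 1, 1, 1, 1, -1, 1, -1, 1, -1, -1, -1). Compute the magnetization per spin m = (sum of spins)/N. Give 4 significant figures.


Step 1: Count up spins (+1): 6, down spins (-1): 6
Step 2: Total magnetization M = 6 - 6 = 0
Step 3: m = M/N = 0/12 = 0

0


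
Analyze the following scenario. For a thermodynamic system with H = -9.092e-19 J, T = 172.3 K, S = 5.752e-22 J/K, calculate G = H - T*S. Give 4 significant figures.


Step 1: T*S = 172.3 * 5.752e-22 = 9.911e-20 J
Step 2: G = H - T*S = -9.092e-19 - 9.911e-20
Step 3: G = -1.008e-18 J

-1.008e-18


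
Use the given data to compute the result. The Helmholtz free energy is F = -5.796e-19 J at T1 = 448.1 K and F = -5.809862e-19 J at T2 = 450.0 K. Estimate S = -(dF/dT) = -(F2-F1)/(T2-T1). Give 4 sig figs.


Step 1: dF = F2 - F1 = -5.809862e-19 - (-5.796e-19) = -1.3862e-21 J
Step 2: dT = T2 - T1 = 450.0 - 448.1 = 1.9 K
Step 3: S = -dF/dT = -(-1.3862e-21)/1.9 = 7.296e-22 J/K

7.296e-22


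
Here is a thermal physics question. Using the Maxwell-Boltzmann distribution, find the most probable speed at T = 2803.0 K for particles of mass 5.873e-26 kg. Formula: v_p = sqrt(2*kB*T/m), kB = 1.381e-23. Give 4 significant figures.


Step 1: Numerator = 2*kB*T = 2*1.381e-23*2803.0 = 7.742e-20
Step 2: Ratio = 7.742e-20 / 5.873e-26 = 1.318e+06
Step 3: v_p = sqrt(1.318e+06) = 1148 m/s

1148


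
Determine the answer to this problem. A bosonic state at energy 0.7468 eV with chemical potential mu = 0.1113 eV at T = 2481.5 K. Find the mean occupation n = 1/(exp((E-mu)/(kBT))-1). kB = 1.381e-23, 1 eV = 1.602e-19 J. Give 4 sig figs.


Step 1: (E - mu) = 0.6355 eV
Step 2: x = (E-mu)*eV/(kB*T) = 0.6355*1.602e-19/(1.381e-23*2481.5) = 2.971
Step 3: exp(x) = 19.51
Step 4: n = 1/(exp(x)-1) = 0.05403

0.05403


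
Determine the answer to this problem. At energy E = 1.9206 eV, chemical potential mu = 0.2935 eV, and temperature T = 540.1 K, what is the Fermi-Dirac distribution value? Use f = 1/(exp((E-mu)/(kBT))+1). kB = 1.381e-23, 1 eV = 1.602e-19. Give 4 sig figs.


Step 1: (E - mu) = 1.9206 - 0.2935 = 1.627 eV
Step 2: Convert: (E-mu)*eV = 2.607e-19 J
Step 3: x = (E-mu)*eV/(kB*T) = 34.95
Step 4: f = 1/(exp(34.95)+1) = 6.649e-16

6.649e-16


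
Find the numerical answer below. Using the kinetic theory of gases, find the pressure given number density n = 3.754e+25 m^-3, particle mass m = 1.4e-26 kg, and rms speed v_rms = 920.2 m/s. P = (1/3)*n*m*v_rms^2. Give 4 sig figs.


Step 1: v_rms^2 = 920.2^2 = 8.468e+05
Step 2: n*m = 3.754e+25*1.4e-26 = 0.5256
Step 3: P = (1/3)*0.5256*8.468e+05 = 1.483e+05 Pa

1.483e+05


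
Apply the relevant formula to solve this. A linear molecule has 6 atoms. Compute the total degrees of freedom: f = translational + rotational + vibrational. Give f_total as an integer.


Step 1: Translational DOF = 3
Step 2: Rotational DOF (linear) = 2
Step 3: Vibrational DOF = 3*6 - 5 = 13
Step 4: Total = 3 + 2 + 13 = 18

18


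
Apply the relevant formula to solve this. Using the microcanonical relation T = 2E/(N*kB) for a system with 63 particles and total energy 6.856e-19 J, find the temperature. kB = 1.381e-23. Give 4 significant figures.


Step 1: Numerator = 2*E = 2*6.856e-19 = 1.371e-18 J
Step 2: Denominator = N*kB = 63*1.381e-23 = 8.7e-22
Step 3: T = 1.371e-18 / 8.7e-22 = 1576 K

1576


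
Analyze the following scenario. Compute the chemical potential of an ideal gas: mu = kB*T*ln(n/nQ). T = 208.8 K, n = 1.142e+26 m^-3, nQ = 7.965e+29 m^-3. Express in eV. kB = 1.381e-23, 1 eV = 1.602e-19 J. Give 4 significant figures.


Step 1: n/nQ = 1.142e+26/7.965e+29 = 0.0001434
Step 2: ln(n/nQ) = -8.85
Step 3: mu = kB*T*ln(n/nQ) = 2.884e-21*-8.85 = -2.552e-20 J
Step 4: Convert to eV: -2.552e-20/1.602e-19 = -0.1593 eV

-0.1593


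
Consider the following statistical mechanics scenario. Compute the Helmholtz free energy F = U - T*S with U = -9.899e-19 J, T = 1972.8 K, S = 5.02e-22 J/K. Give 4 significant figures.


Step 1: T*S = 1972.8 * 5.02e-22 = 9.903e-19 J
Step 2: F = U - T*S = -9.899e-19 - 9.903e-19
Step 3: F = -1.98e-18 J

-1.98e-18


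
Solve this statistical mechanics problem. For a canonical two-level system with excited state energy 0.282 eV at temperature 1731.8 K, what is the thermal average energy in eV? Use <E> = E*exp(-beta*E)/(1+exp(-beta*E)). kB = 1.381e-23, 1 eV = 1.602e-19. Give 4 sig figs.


Step 1: beta*E = 0.282*1.602e-19/(1.381e-23*1731.8) = 1.889
Step 2: exp(-beta*E) = 0.1512
Step 3: <E> = 0.282*0.1512/(1+0.1512) = 0.03704 eV

0.03704


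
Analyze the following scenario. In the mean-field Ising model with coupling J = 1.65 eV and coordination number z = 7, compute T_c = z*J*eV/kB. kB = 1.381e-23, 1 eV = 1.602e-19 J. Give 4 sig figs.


Step 1: z*J = 7*1.65 = 11.55 eV
Step 2: Convert to Joules: 11.55*1.602e-19 = 1.85e-18 J
Step 3: T_c = 1.85e-18 / 1.381e-23 = 1.34e+05 K

1.34e+05


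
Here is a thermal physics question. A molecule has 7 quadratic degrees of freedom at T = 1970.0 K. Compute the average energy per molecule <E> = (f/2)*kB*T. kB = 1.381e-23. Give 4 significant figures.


Step 1: f/2 = 7/2 = 3.5
Step 2: kB*T = 1.381e-23 * 1970.0 = 2.721e-20
Step 3: <E> = 3.5 * 2.721e-20 = 9.522e-20 J

9.522e-20


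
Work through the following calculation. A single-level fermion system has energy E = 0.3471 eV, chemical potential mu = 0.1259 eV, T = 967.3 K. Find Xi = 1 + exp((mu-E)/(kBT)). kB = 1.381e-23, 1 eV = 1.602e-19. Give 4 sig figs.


Step 1: (mu - E) = 0.1259 - 0.3471 = -0.2212 eV
Step 2: x = (mu-E)*eV/(kB*T) = -0.2212*1.602e-19/(1.381e-23*967.3) = -2.653
Step 3: exp(x) = 0.07046
Step 4: Xi = 1 + 0.07046 = 1.07

1.07


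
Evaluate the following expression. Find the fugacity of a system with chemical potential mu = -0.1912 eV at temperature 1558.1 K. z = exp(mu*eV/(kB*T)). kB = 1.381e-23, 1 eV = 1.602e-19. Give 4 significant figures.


Step 1: Convert mu to Joules: -0.1912*1.602e-19 = -3.063e-20 J
Step 2: kB*T = 1.381e-23*1558.1 = 2.152e-20 J
Step 3: mu/(kB*T) = -1.424
Step 4: z = exp(-1.424) = 0.2409

0.2409


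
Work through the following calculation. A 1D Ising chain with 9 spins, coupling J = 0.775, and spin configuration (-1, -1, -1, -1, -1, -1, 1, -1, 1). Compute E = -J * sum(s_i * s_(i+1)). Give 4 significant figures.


Step 1: Nearest-neighbor products: 1, 1, 1, 1, 1, -1, -1, -1
Step 2: Sum of products = 2
Step 3: E = -0.775 * 2 = -1.55

-1.55


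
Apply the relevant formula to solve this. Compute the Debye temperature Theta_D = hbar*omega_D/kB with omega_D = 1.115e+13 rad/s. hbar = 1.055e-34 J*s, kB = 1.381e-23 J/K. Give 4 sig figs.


Step 1: hbar*omega_D = 1.055e-34 * 1.115e+13 = 1.176e-21 J
Step 2: Theta_D = 1.176e-21 / 1.381e-23
Step 3: Theta_D = 85.18 K

85.18


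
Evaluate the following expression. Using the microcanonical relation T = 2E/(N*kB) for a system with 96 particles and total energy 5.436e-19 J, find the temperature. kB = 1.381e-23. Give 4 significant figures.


Step 1: Numerator = 2*E = 2*5.436e-19 = 1.087e-18 J
Step 2: Denominator = N*kB = 96*1.381e-23 = 1.326e-21
Step 3: T = 1.087e-18 / 1.326e-21 = 820.1 K

820.1


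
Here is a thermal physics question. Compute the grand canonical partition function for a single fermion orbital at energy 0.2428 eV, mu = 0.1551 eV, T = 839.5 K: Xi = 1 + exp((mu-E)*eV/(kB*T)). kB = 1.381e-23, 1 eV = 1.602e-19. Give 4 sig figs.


Step 1: (mu - E) = 0.1551 - 0.2428 = -0.0877 eV
Step 2: x = (mu-E)*eV/(kB*T) = -0.0877*1.602e-19/(1.381e-23*839.5) = -1.212
Step 3: exp(x) = 0.2976
Step 4: Xi = 1 + 0.2976 = 1.298

1.298


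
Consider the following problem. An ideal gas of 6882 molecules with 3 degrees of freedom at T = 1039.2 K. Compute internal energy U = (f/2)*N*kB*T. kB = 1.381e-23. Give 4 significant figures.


Step 1: f/2 = 3/2 = 1.5
Step 2: N*kB*T = 6882*1.381e-23*1039.2 = 9.877e-17
Step 3: U = 1.5 * 9.877e-17 = 1.481e-16 J

1.481e-16


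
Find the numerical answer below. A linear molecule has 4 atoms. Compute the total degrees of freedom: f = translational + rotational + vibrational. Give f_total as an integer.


Step 1: Translational DOF = 3
Step 2: Rotational DOF (linear) = 2
Step 3: Vibrational DOF = 3*4 - 5 = 7
Step 4: Total = 3 + 2 + 7 = 12

12


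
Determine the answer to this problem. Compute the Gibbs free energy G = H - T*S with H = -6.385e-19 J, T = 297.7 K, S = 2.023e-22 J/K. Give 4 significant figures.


Step 1: T*S = 297.7 * 2.023e-22 = 6.022e-20 J
Step 2: G = H - T*S = -6.385e-19 - 6.022e-20
Step 3: G = -6.987e-19 J

-6.987e-19


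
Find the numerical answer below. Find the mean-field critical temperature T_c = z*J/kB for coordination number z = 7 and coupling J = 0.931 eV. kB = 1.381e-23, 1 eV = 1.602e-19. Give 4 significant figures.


Step 1: z*J = 7*0.931 = 6.517 eV
Step 2: Convert to Joules: 6.517*1.602e-19 = 1.044e-18 J
Step 3: T_c = 1.044e-18 / 1.381e-23 = 7.56e+04 K

7.56e+04


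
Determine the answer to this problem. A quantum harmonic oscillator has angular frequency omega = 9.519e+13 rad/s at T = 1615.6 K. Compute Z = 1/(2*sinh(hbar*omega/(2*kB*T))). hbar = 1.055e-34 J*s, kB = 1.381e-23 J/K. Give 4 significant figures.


Step 1: Compute x = hbar*omega/(kB*T) = 1.055e-34*9.519e+13/(1.381e-23*1615.6) = 0.4501
Step 2: x/2 = 0.2251
Step 3: sinh(x/2) = 0.227
Step 4: Z = 1/(2*0.227) = 2.203

2.203


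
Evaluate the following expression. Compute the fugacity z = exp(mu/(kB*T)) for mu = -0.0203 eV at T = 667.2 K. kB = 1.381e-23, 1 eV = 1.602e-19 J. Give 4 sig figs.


Step 1: Convert mu to Joules: -0.0203*1.602e-19 = -3.252e-21 J
Step 2: kB*T = 1.381e-23*667.2 = 9.214e-21 J
Step 3: mu/(kB*T) = -0.3529
Step 4: z = exp(-0.3529) = 0.7026

0.7026


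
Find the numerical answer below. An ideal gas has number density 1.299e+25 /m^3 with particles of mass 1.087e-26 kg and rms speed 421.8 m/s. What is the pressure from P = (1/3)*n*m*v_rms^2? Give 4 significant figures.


Step 1: v_rms^2 = 421.8^2 = 1.779e+05
Step 2: n*m = 1.299e+25*1.087e-26 = 0.1412
Step 3: P = (1/3)*0.1412*1.779e+05 = 8374 Pa

8374


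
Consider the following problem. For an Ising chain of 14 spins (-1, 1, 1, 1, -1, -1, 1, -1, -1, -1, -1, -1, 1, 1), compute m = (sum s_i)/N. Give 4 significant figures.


Step 1: Count up spins (+1): 6, down spins (-1): 8
Step 2: Total magnetization M = 6 - 8 = -2
Step 3: m = M/N = -2/14 = -0.1429

-0.1429


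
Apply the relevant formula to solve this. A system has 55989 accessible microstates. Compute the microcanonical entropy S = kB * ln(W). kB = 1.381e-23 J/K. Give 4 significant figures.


Step 1: ln(W) = ln(55989) = 10.93
Step 2: S = kB * ln(W) = 1.381e-23 * 10.93
Step 3: S = 1.51e-22 J/K

1.51e-22


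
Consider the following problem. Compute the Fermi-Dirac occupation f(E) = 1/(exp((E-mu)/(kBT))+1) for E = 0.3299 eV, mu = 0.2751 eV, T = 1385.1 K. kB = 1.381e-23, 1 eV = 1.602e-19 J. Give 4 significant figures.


Step 1: (E - mu) = 0.3299 - 0.2751 = 0.0548 eV
Step 2: Convert: (E-mu)*eV = 8.779e-21 J
Step 3: x = (E-mu)*eV/(kB*T) = 0.459
Step 4: f = 1/(exp(0.459)+1) = 0.3872

0.3872


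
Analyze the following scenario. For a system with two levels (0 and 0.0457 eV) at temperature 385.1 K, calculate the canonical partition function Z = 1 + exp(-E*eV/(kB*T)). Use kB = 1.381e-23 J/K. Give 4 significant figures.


Step 1: Compute beta*E = E*eV/(kB*T) = 0.0457*1.602e-19/(1.381e-23*385.1) = 1.377
Step 2: exp(-beta*E) = exp(-1.377) = 0.2524
Step 3: Z = 1 + 0.2524 = 1.252

1.252


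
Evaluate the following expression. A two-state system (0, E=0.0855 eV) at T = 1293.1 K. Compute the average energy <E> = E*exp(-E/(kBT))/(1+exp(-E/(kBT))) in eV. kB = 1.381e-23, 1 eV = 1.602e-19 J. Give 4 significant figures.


Step 1: beta*E = 0.0855*1.602e-19/(1.381e-23*1293.1) = 0.767
Step 2: exp(-beta*E) = 0.4644
Step 3: <E> = 0.0855*0.4644/(1+0.4644) = 0.02711 eV

0.02711


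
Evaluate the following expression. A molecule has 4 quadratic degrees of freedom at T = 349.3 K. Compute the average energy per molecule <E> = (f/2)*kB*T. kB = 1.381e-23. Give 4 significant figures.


Step 1: f/2 = 4/2 = 2
Step 2: kB*T = 1.381e-23 * 349.3 = 4.824e-21
Step 3: <E> = 2 * 4.824e-21 = 9.648e-21 J

9.648e-21


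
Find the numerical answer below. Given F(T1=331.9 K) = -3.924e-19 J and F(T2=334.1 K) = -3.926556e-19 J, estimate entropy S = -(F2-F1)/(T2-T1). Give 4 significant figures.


Step 1: dF = F2 - F1 = -3.926556e-19 - (-3.924e-19) = -2.556e-22 J
Step 2: dT = T2 - T1 = 334.1 - 331.9 = 2.2 K
Step 3: S = -dF/dT = -(-2.556e-22)/2.2 = 1.162e-22 J/K

1.162e-22


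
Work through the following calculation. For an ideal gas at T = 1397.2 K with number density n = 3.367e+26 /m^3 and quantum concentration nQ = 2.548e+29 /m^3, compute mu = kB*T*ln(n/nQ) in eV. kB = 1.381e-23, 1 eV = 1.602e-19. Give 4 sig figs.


Step 1: n/nQ = 3.367e+26/2.548e+29 = 0.001321
Step 2: ln(n/nQ) = -6.629
Step 3: mu = kB*T*ln(n/nQ) = 1.93e-20*-6.629 = -1.279e-19 J
Step 4: Convert to eV: -1.279e-19/1.602e-19 = -0.7984 eV

-0.7984


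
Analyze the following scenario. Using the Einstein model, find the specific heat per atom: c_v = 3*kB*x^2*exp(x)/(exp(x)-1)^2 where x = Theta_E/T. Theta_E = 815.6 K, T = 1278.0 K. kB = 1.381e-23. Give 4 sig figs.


Step 1: x = Theta_E/T = 815.6/1278.0 = 0.6382
Step 2: x^2 = 0.4073
Step 3: exp(x) = 1.893
Step 4: c_v = 3*1.381e-23*0.4073*1.893/(1.893-1)^2 = 4.005e-23

4.005e-23


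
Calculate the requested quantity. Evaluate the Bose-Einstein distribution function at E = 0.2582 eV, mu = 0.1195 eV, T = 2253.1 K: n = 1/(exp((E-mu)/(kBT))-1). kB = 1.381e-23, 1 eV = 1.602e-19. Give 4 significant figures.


Step 1: (E - mu) = 0.1387 eV
Step 2: x = (E-mu)*eV/(kB*T) = 0.1387*1.602e-19/(1.381e-23*2253.1) = 0.7141
Step 3: exp(x) = 2.042
Step 4: n = 1/(exp(x)-1) = 0.9594

0.9594


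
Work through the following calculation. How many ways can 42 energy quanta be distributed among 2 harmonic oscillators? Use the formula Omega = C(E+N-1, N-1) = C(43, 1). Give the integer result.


Step 1: Use binomial coefficient C(43, 1)
Step 2: Numerator = 43! / 42!
Step 3: Denominator = 1!
Step 4: Omega = 43

43


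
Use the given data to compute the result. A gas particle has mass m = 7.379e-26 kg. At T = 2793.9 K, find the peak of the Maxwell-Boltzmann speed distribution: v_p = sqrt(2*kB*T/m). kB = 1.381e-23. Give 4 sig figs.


Step 1: Numerator = 2*kB*T = 2*1.381e-23*2793.9 = 7.717e-20
Step 2: Ratio = 7.717e-20 / 7.379e-26 = 1.046e+06
Step 3: v_p = sqrt(1.046e+06) = 1023 m/s

1023


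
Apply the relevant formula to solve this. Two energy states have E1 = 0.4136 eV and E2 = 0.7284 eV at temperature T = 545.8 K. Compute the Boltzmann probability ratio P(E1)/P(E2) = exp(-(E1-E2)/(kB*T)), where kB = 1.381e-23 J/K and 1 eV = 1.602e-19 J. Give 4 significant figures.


Step 1: Compute energy difference dE = E1 - E2 = 0.4136 - 0.7284 = -0.3148 eV
Step 2: Convert to Joules: dE_J = -0.3148 * 1.602e-19 = -5.043e-20 J
Step 3: Compute exponent = -dE_J / (kB * T) = -(-5.043e-20) / (1.381e-23 * 545.8) = 6.691
Step 4: P(E1)/P(E2) = exp(6.691) = 804.9

804.9


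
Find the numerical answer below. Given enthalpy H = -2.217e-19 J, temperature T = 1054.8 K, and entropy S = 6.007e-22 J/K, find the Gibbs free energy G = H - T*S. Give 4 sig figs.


Step 1: T*S = 1054.8 * 6.007e-22 = 6.336e-19 J
Step 2: G = H - T*S = -2.217e-19 - 6.336e-19
Step 3: G = -8.553e-19 J

-8.553e-19


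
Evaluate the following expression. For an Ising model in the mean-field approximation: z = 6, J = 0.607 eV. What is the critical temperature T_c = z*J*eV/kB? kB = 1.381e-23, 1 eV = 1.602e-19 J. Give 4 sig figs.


Step 1: z*J = 6*0.607 = 3.642 eV
Step 2: Convert to Joules: 3.642*1.602e-19 = 5.834e-19 J
Step 3: T_c = 5.834e-19 / 1.381e-23 = 4.225e+04 K

4.225e+04


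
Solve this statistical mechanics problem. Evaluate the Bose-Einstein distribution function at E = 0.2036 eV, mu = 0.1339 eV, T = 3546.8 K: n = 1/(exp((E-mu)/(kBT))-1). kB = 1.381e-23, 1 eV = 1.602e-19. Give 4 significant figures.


Step 1: (E - mu) = 0.0697 eV
Step 2: x = (E-mu)*eV/(kB*T) = 0.0697*1.602e-19/(1.381e-23*3546.8) = 0.228
Step 3: exp(x) = 1.256
Step 4: n = 1/(exp(x)-1) = 3.906

3.906


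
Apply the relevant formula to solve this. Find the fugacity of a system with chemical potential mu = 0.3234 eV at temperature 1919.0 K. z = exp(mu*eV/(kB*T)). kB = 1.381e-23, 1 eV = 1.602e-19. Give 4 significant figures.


Step 1: Convert mu to Joules: 0.3234*1.602e-19 = 5.181e-20 J
Step 2: kB*T = 1.381e-23*1919.0 = 2.65e-20 J
Step 3: mu/(kB*T) = 1.955
Step 4: z = exp(1.955) = 7.064

7.064


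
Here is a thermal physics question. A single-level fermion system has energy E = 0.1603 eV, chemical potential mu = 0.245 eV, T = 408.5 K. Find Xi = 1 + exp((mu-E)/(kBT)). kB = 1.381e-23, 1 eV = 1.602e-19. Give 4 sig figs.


Step 1: (mu - E) = 0.245 - 0.1603 = 0.0847 eV
Step 2: x = (mu-E)*eV/(kB*T) = 0.0847*1.602e-19/(1.381e-23*408.5) = 2.405
Step 3: exp(x) = 11.08
Step 4: Xi = 1 + 11.08 = 12.08

12.08


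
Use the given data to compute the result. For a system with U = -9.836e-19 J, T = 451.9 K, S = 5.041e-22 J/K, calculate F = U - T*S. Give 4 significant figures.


Step 1: T*S = 451.9 * 5.041e-22 = 2.278e-19 J
Step 2: F = U - T*S = -9.836e-19 - 2.278e-19
Step 3: F = -1.211e-18 J

-1.211e-18


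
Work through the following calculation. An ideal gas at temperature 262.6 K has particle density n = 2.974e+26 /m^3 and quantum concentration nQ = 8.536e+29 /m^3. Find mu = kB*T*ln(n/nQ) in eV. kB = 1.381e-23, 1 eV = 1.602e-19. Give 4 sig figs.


Step 1: n/nQ = 2.974e+26/8.536e+29 = 0.0003484
Step 2: ln(n/nQ) = -7.962
Step 3: mu = kB*T*ln(n/nQ) = 3.627e-21*-7.962 = -2.887e-20 J
Step 4: Convert to eV: -2.887e-20/1.602e-19 = -0.1802 eV

-0.1802


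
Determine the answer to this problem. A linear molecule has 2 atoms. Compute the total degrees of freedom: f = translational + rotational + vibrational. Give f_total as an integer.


Step 1: Translational DOF = 3
Step 2: Rotational DOF (linear) = 2
Step 3: Vibrational DOF = 3*2 - 5 = 1
Step 4: Total = 3 + 2 + 1 = 6

6


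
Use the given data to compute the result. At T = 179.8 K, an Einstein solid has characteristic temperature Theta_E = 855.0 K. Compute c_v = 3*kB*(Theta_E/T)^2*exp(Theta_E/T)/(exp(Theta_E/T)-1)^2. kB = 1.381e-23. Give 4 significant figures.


Step 1: x = Theta_E/T = 855.0/179.8 = 4.755
Step 2: x^2 = 22.61
Step 3: exp(x) = 116.2
Step 4: c_v = 3*1.381e-23*22.61*116.2/(116.2-1)^2 = 8.203e-24

8.203e-24


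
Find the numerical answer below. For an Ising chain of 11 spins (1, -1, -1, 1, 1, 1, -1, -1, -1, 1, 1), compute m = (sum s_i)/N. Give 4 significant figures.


Step 1: Count up spins (+1): 6, down spins (-1): 5
Step 2: Total magnetization M = 6 - 5 = 1
Step 3: m = M/N = 1/11 = 0.09091

0.09091


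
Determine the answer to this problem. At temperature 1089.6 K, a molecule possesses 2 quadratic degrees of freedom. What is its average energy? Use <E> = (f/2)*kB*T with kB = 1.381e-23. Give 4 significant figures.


Step 1: f/2 = 2/2 = 1
Step 2: kB*T = 1.381e-23 * 1089.6 = 1.505e-20
Step 3: <E> = 1 * 1.505e-20 = 1.505e-20 J

1.505e-20


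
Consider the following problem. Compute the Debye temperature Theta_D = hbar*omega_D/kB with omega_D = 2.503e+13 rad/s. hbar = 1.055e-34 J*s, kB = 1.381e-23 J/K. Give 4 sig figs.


Step 1: hbar*omega_D = 1.055e-34 * 2.503e+13 = 2.641e-21 J
Step 2: Theta_D = 2.641e-21 / 1.381e-23
Step 3: Theta_D = 191.2 K

191.2


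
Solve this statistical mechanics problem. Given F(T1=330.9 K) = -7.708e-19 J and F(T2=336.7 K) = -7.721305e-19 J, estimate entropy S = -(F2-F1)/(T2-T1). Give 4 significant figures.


Step 1: dF = F2 - F1 = -7.721305e-19 - (-7.708e-19) = -1.3305e-21 J
Step 2: dT = T2 - T1 = 336.7 - 330.9 = 5.8 K
Step 3: S = -dF/dT = -(-1.3305e-21)/5.8 = 2.294e-22 J/K

2.294e-22


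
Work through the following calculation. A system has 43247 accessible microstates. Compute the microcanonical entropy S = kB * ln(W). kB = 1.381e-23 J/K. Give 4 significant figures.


Step 1: ln(W) = ln(43247) = 10.67
Step 2: S = kB * ln(W) = 1.381e-23 * 10.67
Step 3: S = 1.474e-22 J/K

1.474e-22


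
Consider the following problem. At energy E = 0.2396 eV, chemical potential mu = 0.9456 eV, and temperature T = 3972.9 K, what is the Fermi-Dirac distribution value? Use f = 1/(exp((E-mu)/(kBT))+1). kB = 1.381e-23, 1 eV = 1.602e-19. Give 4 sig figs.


Step 1: (E - mu) = 0.2396 - 0.9456 = -0.706 eV
Step 2: Convert: (E-mu)*eV = -1.131e-19 J
Step 3: x = (E-mu)*eV/(kB*T) = -2.061
Step 4: f = 1/(exp(-2.061)+1) = 0.8871

0.8871


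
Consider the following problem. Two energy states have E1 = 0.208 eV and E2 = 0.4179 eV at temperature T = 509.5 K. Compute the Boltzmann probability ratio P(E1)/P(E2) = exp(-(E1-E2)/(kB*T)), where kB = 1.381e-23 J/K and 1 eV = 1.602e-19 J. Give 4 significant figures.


Step 1: Compute energy difference dE = E1 - E2 = 0.208 - 0.4179 = -0.2099 eV
Step 2: Convert to Joules: dE_J = -0.2099 * 1.602e-19 = -3.363e-20 J
Step 3: Compute exponent = -dE_J / (kB * T) = -(-3.363e-20) / (1.381e-23 * 509.5) = 4.779
Step 4: P(E1)/P(E2) = exp(4.779) = 119

119


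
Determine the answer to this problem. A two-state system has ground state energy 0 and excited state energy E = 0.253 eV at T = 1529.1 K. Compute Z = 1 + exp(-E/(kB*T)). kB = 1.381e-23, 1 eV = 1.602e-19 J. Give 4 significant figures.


Step 1: Compute beta*E = E*eV/(kB*T) = 0.253*1.602e-19/(1.381e-23*1529.1) = 1.919
Step 2: exp(-beta*E) = exp(-1.919) = 0.1467
Step 3: Z = 1 + 0.1467 = 1.147

1.147


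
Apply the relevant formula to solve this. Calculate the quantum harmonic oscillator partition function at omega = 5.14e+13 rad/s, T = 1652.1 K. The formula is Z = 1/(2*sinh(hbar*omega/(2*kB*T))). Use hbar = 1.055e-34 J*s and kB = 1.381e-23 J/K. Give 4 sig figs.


Step 1: Compute x = hbar*omega/(kB*T) = 1.055e-34*5.14e+13/(1.381e-23*1652.1) = 0.2377
Step 2: x/2 = 0.1188
Step 3: sinh(x/2) = 0.1191
Step 4: Z = 1/(2*0.1191) = 4.198

4.198


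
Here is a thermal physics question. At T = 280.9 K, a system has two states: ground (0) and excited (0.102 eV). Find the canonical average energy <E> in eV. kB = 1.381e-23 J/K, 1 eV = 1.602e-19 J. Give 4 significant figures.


Step 1: beta*E = 0.102*1.602e-19/(1.381e-23*280.9) = 4.212
Step 2: exp(-beta*E) = 0.01481
Step 3: <E> = 0.102*0.01481/(1+0.01481) = 0.001489 eV

0.001489


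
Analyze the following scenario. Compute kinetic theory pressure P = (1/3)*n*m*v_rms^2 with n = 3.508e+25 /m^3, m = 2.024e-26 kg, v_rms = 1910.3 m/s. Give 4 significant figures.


Step 1: v_rms^2 = 1910.3^2 = 3.649e+06
Step 2: n*m = 3.508e+25*2.024e-26 = 0.71
Step 3: P = (1/3)*0.71*3.649e+06 = 8.637e+05 Pa

8.637e+05


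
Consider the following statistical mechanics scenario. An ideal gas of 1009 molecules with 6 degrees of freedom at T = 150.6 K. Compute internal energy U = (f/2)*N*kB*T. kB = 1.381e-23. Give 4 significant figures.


Step 1: f/2 = 6/2 = 3.0
Step 2: N*kB*T = 1009*1.381e-23*150.6 = 2.099e-18
Step 3: U = 3.0 * 2.099e-18 = 6.296e-18 J

6.296e-18


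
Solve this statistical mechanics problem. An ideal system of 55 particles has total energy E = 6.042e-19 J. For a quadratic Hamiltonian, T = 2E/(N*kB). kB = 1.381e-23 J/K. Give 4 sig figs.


Step 1: Numerator = 2*E = 2*6.042e-19 = 1.208e-18 J
Step 2: Denominator = N*kB = 55*1.381e-23 = 7.595e-22
Step 3: T = 1.208e-18 / 7.595e-22 = 1591 K

1591


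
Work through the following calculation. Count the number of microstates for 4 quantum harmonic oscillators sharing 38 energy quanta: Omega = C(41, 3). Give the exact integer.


Step 1: Use binomial coefficient C(41, 3)
Step 2: Numerator = 41! / 38!
Step 3: Denominator = 3!
Step 4: Omega = 10660

10660


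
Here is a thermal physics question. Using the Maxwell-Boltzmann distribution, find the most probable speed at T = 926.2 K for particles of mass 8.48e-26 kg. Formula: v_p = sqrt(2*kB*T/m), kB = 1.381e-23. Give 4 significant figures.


Step 1: Numerator = 2*kB*T = 2*1.381e-23*926.2 = 2.558e-20
Step 2: Ratio = 2.558e-20 / 8.48e-26 = 3.017e+05
Step 3: v_p = sqrt(3.017e+05) = 549.2 m/s

549.2


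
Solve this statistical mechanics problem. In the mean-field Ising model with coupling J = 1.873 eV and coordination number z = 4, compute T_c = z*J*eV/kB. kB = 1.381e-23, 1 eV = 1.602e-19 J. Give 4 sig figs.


Step 1: z*J = 4*1.873 = 7.492 eV
Step 2: Convert to Joules: 7.492*1.602e-19 = 1.2e-18 J
Step 3: T_c = 1.2e-18 / 1.381e-23 = 8.691e+04 K

8.691e+04


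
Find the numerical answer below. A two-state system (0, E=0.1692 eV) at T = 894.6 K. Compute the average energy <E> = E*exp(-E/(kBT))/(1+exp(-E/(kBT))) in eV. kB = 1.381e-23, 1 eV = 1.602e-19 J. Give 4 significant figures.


Step 1: beta*E = 0.1692*1.602e-19/(1.381e-23*894.6) = 2.194
Step 2: exp(-beta*E) = 0.1115
Step 3: <E> = 0.1692*0.1115/(1+0.1115) = 0.01697 eV

0.01697


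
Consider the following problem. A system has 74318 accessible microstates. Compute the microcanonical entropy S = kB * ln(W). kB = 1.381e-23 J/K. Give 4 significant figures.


Step 1: ln(W) = ln(74318) = 11.22
Step 2: S = kB * ln(W) = 1.381e-23 * 11.22
Step 3: S = 1.549e-22 J/K

1.549e-22


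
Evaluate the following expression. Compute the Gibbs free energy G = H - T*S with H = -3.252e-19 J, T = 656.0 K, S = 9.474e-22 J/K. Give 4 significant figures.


Step 1: T*S = 656.0 * 9.474e-22 = 6.215e-19 J
Step 2: G = H - T*S = -3.252e-19 - 6.215e-19
Step 3: G = -9.467e-19 J

-9.467e-19


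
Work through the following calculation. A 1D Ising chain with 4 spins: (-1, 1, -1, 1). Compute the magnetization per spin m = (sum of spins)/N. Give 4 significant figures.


Step 1: Count up spins (+1): 2, down spins (-1): 2
Step 2: Total magnetization M = 2 - 2 = 0
Step 3: m = M/N = 0/4 = 0

0


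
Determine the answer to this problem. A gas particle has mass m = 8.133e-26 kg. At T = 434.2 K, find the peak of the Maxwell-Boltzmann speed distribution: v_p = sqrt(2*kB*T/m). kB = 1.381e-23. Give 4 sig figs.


Step 1: Numerator = 2*kB*T = 2*1.381e-23*434.2 = 1.199e-20
Step 2: Ratio = 1.199e-20 / 8.133e-26 = 1.475e+05
Step 3: v_p = sqrt(1.475e+05) = 384 m/s

384


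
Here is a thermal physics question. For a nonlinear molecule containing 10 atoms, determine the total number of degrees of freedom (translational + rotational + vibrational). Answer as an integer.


Step 1: Translational DOF = 3
Step 2: Rotational DOF (nonlinear) = 3
Step 3: Vibrational DOF = 3*10 - 6 = 24
Step 4: Total = 3 + 3 + 24 = 30

30


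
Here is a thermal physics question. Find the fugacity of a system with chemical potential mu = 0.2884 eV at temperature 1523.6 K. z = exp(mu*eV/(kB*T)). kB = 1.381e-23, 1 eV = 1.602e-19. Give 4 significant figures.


Step 1: Convert mu to Joules: 0.2884*1.602e-19 = 4.62e-20 J
Step 2: kB*T = 1.381e-23*1523.6 = 2.104e-20 J
Step 3: mu/(kB*T) = 2.196
Step 4: z = exp(2.196) = 8.987

8.987


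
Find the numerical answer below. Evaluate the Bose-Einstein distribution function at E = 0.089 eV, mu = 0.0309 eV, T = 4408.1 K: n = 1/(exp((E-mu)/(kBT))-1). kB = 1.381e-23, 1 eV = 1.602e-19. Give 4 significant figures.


Step 1: (E - mu) = 0.0581 eV
Step 2: x = (E-mu)*eV/(kB*T) = 0.0581*1.602e-19/(1.381e-23*4408.1) = 0.1529
Step 3: exp(x) = 1.165
Step 4: n = 1/(exp(x)-1) = 6.053

6.053


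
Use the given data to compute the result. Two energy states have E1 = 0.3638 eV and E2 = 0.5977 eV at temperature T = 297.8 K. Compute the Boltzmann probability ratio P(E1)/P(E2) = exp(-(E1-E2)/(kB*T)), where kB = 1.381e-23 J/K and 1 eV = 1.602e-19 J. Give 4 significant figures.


Step 1: Compute energy difference dE = E1 - E2 = 0.3638 - 0.5977 = -0.2339 eV
Step 2: Convert to Joules: dE_J = -0.2339 * 1.602e-19 = -3.747e-20 J
Step 3: Compute exponent = -dE_J / (kB * T) = -(-3.747e-20) / (1.381e-23 * 297.8) = 9.111
Step 4: P(E1)/P(E2) = exp(9.111) = 9056

9056


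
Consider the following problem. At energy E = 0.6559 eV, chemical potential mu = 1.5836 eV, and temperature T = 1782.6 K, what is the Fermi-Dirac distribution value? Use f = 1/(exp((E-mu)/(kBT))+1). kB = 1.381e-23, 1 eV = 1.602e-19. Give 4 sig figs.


Step 1: (E - mu) = 0.6559 - 1.5836 = -0.9277 eV
Step 2: Convert: (E-mu)*eV = -1.486e-19 J
Step 3: x = (E-mu)*eV/(kB*T) = -6.037
Step 4: f = 1/(exp(-6.037)+1) = 0.9976

0.9976


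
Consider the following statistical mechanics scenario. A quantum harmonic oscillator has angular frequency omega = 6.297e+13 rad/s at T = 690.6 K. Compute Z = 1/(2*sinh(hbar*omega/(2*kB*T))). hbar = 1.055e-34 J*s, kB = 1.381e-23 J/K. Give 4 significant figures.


Step 1: Compute x = hbar*omega/(kB*T) = 1.055e-34*6.297e+13/(1.381e-23*690.6) = 0.6966
Step 2: x/2 = 0.3483
Step 3: sinh(x/2) = 0.3554
Step 4: Z = 1/(2*0.3554) = 1.407

1.407


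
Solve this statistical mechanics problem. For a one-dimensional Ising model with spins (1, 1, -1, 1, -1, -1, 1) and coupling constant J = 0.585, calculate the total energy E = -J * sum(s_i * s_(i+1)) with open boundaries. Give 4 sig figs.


Step 1: Nearest-neighbor products: 1, -1, -1, -1, 1, -1
Step 2: Sum of products = -2
Step 3: E = -0.585 * -2 = 1.17

1.17


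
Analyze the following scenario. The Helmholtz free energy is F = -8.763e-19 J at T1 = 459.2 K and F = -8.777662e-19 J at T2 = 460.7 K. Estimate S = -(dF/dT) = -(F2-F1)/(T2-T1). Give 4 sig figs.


Step 1: dF = F2 - F1 = -8.777662e-19 - (-8.763e-19) = -1.4662e-21 J
Step 2: dT = T2 - T1 = 460.7 - 459.2 = 1.5 K
Step 3: S = -dF/dT = -(-1.4662e-21)/1.5 = 9.775e-22 J/K

9.775e-22


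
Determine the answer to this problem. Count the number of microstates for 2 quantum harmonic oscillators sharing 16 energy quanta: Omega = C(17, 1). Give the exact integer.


Step 1: Use binomial coefficient C(17, 1)
Step 2: Numerator = 17! / 16!
Step 3: Denominator = 1!
Step 4: Omega = 17

17


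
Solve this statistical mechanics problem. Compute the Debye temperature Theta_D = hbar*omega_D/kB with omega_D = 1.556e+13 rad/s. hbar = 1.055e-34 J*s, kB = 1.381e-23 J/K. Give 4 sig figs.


Step 1: hbar*omega_D = 1.055e-34 * 1.556e+13 = 1.642e-21 J
Step 2: Theta_D = 1.642e-21 / 1.381e-23
Step 3: Theta_D = 118.9 K

118.9


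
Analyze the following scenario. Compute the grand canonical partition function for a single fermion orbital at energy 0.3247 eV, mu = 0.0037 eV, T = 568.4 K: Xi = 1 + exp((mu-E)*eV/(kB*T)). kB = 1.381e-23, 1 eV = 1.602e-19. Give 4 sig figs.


Step 1: (mu - E) = 0.0037 - 0.3247 = -0.321 eV
Step 2: x = (mu-E)*eV/(kB*T) = -0.321*1.602e-19/(1.381e-23*568.4) = -6.551
Step 3: exp(x) = 0.001428
Step 4: Xi = 1 + 0.001428 = 1.001

1.001


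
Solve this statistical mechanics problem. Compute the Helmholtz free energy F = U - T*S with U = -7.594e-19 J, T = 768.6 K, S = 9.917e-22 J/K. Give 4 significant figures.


Step 1: T*S = 768.6 * 9.917e-22 = 7.622e-19 J
Step 2: F = U - T*S = -7.594e-19 - 7.622e-19
Step 3: F = -1.522e-18 J

-1.522e-18


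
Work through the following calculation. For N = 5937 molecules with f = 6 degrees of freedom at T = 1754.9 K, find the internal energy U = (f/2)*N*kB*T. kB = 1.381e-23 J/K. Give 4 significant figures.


Step 1: f/2 = 6/2 = 3.0
Step 2: N*kB*T = 5937*1.381e-23*1754.9 = 1.439e-16
Step 3: U = 3.0 * 1.439e-16 = 4.317e-16 J

4.317e-16


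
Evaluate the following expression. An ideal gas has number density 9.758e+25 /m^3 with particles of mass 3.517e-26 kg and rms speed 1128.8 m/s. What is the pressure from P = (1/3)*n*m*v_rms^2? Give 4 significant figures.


Step 1: v_rms^2 = 1128.8^2 = 1.274e+06
Step 2: n*m = 9.758e+25*3.517e-26 = 3.432
Step 3: P = (1/3)*3.432*1.274e+06 = 1.458e+06 Pa

1.458e+06


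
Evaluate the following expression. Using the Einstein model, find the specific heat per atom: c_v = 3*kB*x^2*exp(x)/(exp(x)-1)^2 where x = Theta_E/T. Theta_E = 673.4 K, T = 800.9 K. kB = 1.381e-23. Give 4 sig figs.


Step 1: x = Theta_E/T = 673.4/800.9 = 0.8408
Step 2: x^2 = 0.707
Step 3: exp(x) = 2.318
Step 4: c_v = 3*1.381e-23*0.707*2.318/(2.318-1)^2 = 3.907e-23

3.907e-23


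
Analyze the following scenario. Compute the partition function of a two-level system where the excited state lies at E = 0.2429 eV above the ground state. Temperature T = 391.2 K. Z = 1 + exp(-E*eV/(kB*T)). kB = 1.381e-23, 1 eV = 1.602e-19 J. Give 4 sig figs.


Step 1: Compute beta*E = E*eV/(kB*T) = 0.2429*1.602e-19/(1.381e-23*391.2) = 7.203
Step 2: exp(-beta*E) = exp(-7.203) = 0.0007445
Step 3: Z = 1 + 0.0007445 = 1.001

1.001


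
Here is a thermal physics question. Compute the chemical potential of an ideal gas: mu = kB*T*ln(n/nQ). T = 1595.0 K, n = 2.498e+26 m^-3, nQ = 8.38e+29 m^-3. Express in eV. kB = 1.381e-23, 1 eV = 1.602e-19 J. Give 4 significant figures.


Step 1: n/nQ = 2.498e+26/8.38e+29 = 0.0002981
Step 2: ln(n/nQ) = -8.118
Step 3: mu = kB*T*ln(n/nQ) = 2.203e-20*-8.118 = -1.788e-19 J
Step 4: Convert to eV: -1.788e-19/1.602e-19 = -1.116 eV

-1.116


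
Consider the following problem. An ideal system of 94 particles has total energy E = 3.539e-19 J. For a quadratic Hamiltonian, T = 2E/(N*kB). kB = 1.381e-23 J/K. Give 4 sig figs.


Step 1: Numerator = 2*E = 2*3.539e-19 = 7.078e-19 J
Step 2: Denominator = N*kB = 94*1.381e-23 = 1.298e-21
Step 3: T = 7.078e-19 / 1.298e-21 = 545.2 K

545.2


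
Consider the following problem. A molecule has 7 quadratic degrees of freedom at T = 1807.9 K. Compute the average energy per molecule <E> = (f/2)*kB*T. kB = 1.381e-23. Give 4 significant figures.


Step 1: f/2 = 7/2 = 3.5
Step 2: kB*T = 1.381e-23 * 1807.9 = 2.497e-20
Step 3: <E> = 3.5 * 2.497e-20 = 8.738e-20 J

8.738e-20


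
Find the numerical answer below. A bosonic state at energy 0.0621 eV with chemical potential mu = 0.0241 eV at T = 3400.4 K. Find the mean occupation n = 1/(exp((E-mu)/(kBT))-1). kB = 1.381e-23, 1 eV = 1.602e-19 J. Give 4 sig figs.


Step 1: (E - mu) = 0.038 eV
Step 2: x = (E-mu)*eV/(kB*T) = 0.038*1.602e-19/(1.381e-23*3400.4) = 0.1296
Step 3: exp(x) = 1.138
Step 4: n = 1/(exp(x)-1) = 7.225

7.225


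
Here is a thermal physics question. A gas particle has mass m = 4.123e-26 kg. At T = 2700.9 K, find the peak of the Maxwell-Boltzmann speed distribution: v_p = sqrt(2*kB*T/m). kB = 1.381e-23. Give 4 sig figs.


Step 1: Numerator = 2*kB*T = 2*1.381e-23*2700.9 = 7.46e-20
Step 2: Ratio = 7.46e-20 / 4.123e-26 = 1.809e+06
Step 3: v_p = sqrt(1.809e+06) = 1345 m/s

1345


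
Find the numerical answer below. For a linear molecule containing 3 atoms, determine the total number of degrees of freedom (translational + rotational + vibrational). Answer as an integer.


Step 1: Translational DOF = 3
Step 2: Rotational DOF (linear) = 2
Step 3: Vibrational DOF = 3*3 - 5 = 4
Step 4: Total = 3 + 2 + 4 = 9

9


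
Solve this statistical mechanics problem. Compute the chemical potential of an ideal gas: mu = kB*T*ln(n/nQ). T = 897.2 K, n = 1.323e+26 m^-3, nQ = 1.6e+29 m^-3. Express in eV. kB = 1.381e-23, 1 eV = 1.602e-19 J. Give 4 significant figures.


Step 1: n/nQ = 1.323e+26/1.6e+29 = 0.0008269
Step 2: ln(n/nQ) = -7.098
Step 3: mu = kB*T*ln(n/nQ) = 1.239e-20*-7.098 = -8.794e-20 J
Step 4: Convert to eV: -8.794e-20/1.602e-19 = -0.549 eV

-0.549


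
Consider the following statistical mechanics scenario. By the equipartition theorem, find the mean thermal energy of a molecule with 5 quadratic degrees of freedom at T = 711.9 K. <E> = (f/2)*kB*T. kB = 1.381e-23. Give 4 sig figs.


Step 1: f/2 = 5/2 = 2.5
Step 2: kB*T = 1.381e-23 * 711.9 = 9.831e-21
Step 3: <E> = 2.5 * 9.831e-21 = 2.458e-20 J

2.458e-20


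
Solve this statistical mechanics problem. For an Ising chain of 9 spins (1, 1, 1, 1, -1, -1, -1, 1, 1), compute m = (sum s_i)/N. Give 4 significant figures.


Step 1: Count up spins (+1): 6, down spins (-1): 3
Step 2: Total magnetization M = 6 - 3 = 3
Step 3: m = M/N = 3/9 = 0.3333

0.3333


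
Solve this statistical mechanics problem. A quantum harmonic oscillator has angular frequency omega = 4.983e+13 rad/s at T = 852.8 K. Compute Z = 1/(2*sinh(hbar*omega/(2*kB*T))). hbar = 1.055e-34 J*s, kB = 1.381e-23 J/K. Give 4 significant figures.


Step 1: Compute x = hbar*omega/(kB*T) = 1.055e-34*4.983e+13/(1.381e-23*852.8) = 0.4464
Step 2: x/2 = 0.2232
Step 3: sinh(x/2) = 0.225
Step 4: Z = 1/(2*0.225) = 2.222

2.222
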